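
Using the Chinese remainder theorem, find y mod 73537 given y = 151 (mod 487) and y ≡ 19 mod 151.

487⁻¹ mod 151: 487*40 ≡ 1 (mod 151), so 487⁻¹ ≡ 40.
y = 151 + 487*((19 − 151)*40 mod 151) = 151 + 487*5 = 2586.

2586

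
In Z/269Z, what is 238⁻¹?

269 = 1·238 + 31
238 = 7·31 + 21
31 = 1·21 + 10
21 = 2·10 + 1
10 = 10·1 + 0
gcd(238, 269) = 1, so the inverse exists.
Back-substitute for 1:
1 = 1·21 − 2·10
  = −2·31 + 3·21
  = 3·238 − 23·31
  = −23·269 + 26·238
So 238⁻¹ ≡ 26 (mod 269).

26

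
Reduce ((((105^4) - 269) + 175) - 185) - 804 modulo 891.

(105)^4 ≡ 405 (mod 891)
405 - 269 = 136
136 + 175 = 311
311 - 185 = 126
126 - 804 = -678 ≡ 213 (mod 891)

213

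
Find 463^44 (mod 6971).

1021

By square-and-multiply:
463^1 ≡ 463 (mod 6971)
463^2 ≡ 463^2 = 214369 ≡ 5239 (mod 6971)
463^4 ≡ 5239^2 = 27447121 ≡ 2294 (mod 6971)
463^8 ≡ 2294^2 = 5262436 ≡ 6302 (mod 6971)
463^16 ≡ 6302^2 = 39715204 ≡ 1417 (mod 6971)
463^32 ≡ 1417^2 = 2007889 ≡ 241 (mod 6971)
463^44 = 463^32 · 463^8 · 463^4 ≡ 241 · 6302 · 2294 (mod 6971).
Accumulate the product:
241 · 6302 = 1518782 ≡ 6075
6075 · 2294 = 13936050 ≡ 1021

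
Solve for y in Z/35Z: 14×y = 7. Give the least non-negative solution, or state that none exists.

gcd(14, 35) = 7, and 7 | 7, so solutions exist.
Divide through by 7: 2×y = 1 (mod 5).
2⁻¹ ≡ 3 (mod 5).
y ≡ 3×1 ≡ 3 (mod 5).
The smallest non-negative solution is y = 3.

3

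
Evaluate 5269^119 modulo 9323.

119 in binary is 1110111, i.e. 119 = 64 + 32 + 16 + 4 + 2 + 1.
5269^1 ≡ 5269 (mod 9323)
5269^2 ≡ 5269^2 = 27762361 ≡ 7790 (mod 9323)
5269^4 ≡ 7790^2 = 60684100 ≡ 693 (mod 9323)
5269^8 ≡ 693^2 = 480249 ≡ 4776 (mod 9323)
5269^16 ≡ 4776^2 = 22810176 ≡ 6118 (mod 9323)
5269^32 ≡ 6118^2 = 37429924 ≡ 7402 (mod 9323)
5269^64 ≡ 7402^2 = 54789604 ≡ 7656 (mod 9323)
5269^119 = 5269^64 · 5269^32 · 5269^16 · 5269^4 · 5269^2 · 5269^1 ≡ 7656 · 7402 · 6118 · 693 · 7790 · 5269 (mod 9323).
Accumulate the product:
7656 · 7402 = 56669712 ≡ 4518
4518 · 6118 = 27641124 ≡ 7752
7752 · 693 = 5372136 ≡ 2088
2088 · 7790 = 16265520 ≡ 6208
6208 · 5269 = 32709952 ≡ 4868

4868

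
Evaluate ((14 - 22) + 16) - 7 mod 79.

14 - 22 = -8 ≡ 71 (mod 79)
71 + 16 = 87 ≡ 8 (mod 79)
8 - 7 = 1

1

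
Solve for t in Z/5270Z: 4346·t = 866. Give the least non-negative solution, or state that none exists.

2366

gcd(4346, 5270) = 2, and 2 | 866, so solutions exist.
Divide through by 2: 2173·t ≡ 433 mod 2635.
2173⁻¹ ≡ 827 (mod 2635).
t ≡ 827·433 ≡ 2366 (mod 2635).
The smallest non-negative solution is t = 2366.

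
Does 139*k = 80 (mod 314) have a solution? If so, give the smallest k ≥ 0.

170

gcd(139, 314) = 1, so a unique solution mod 314 exists.
139⁻¹ ≡ 61 (mod 314).
k ≡ 61*80 ≡ 170 (mod 314).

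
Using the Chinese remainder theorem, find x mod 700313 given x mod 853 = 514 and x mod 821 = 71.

853⁻¹ mod 821: 853×77 ≡ 1 (mod 821), so 853⁻¹ ≡ 77.
x = 514 + 853×((71 − 514)×77 mod 821) = 514 + 853×371 = 316977.

316977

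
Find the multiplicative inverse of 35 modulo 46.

46 = 1×35 + 11
35 = 3×11 + 2
11 = 5×2 + 1
2 = 2×1 + 0
gcd(35, 46) = 1, so the inverse exists.
Bézout: 1 = 16×46 − 21×35.
So 35⁻¹ ≡ −21 ≡ 25 (mod 46).

25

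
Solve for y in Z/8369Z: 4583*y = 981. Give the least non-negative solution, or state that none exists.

gcd(4583, 8369) = 1, so a unique solution mod 8369 exists.
4583⁻¹ ≡ 8327 (mod 8369).
y ≡ 8327*981 ≡ 643 (mod 8369).

643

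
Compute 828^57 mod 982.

374

Using repeated squaring:
828^1 ≡ 828 (mod 982)
828^2 ≡ 828^2 = 685584 ≡ 148 (mod 982)
828^4 ≡ 148^2 = 21904 ≡ 300 (mod 982)
828^8 ≡ 300^2 = 90000 ≡ 638 (mod 982)
828^16 ≡ 638^2 = 407044 ≡ 496 (mod 982)
828^32 ≡ 496^2 = 246016 ≡ 516 (mod 982)
828^57 = 828^32 * 828^16 * 828^8 * 828^1 ≡ 516 * 496 * 638 * 828 (mod 982).
Accumulate the product:
516 * 496 = 255936 ≡ 616
616 * 638 = 393008 ≡ 208
208 * 828 = 172224 ≡ 374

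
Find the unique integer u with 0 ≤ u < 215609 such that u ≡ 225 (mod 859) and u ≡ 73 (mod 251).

161717

859⁻¹ mod 251: 859*45 ≡ 1 (mod 251), so 859⁻¹ ≡ 45.
u = 225 + 859*((73 − 225)*45 mod 251) = 225 + 859*188 = 161717.
Check: 161717 mod 859 = 225, 161717 mod 251 = 73. ✓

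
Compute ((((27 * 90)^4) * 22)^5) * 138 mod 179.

27 * 90 = 2430 ≡ 103 (mod 179)
(103)^4 ≡ 156 (mod 179)
156 * 22 = 3432 ≡ 31 (mod 179)
(31)^5 ≡ 70 (mod 179)
70 * 138 = 9660 ≡ 173 (mod 179)

173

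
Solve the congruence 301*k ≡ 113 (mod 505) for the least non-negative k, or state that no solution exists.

gcd(301, 505) = 1, so a unique solution mod 505 exists.
301⁻¹ ≡ 151 (mod 505).
k ≡ 151*113 ≡ 398 (mod 505).

398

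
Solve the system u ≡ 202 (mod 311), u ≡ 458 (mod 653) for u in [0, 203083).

47474

311⁻¹ mod 653: 311×21 ≡ 1 (mod 653), so 311⁻¹ ≡ 21.
u = 202 + 311×((458 − 202)×21 mod 653) = 202 + 311×152 = 47474.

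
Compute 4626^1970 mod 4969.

1515

Compute successive squares:
1970 in binary is 11110110010, i.e. 1970 = 1024 + 512 + 256 + 128 + 32 + 16 + 2.
4626^1 ≡ 4626 (mod 4969)
4626^2 ≡ 4626^2 = 21399876 ≡ 3362 (mod 4969)
4626^4 ≡ 3362^2 = 11303044 ≡ 3538 (mod 4969)
4626^8 ≡ 3538^2 = 12517444 ≡ 533 (mod 4969)
4626^16 ≡ 533^2 = 284089 ≡ 856 (mod 4969)
4626^32 ≡ 856^2 = 732736 ≡ 2293 (mod 4969)
4626^64 ≡ 2293^2 = 5257849 ≡ 647 (mod 4969)
4626^128 ≡ 647^2 = 418609 ≡ 1213 (mod 4969)
4626^256 ≡ 1213^2 = 1471369 ≡ 545 (mod 4969)
4626^512 ≡ 545^2 = 297025 ≡ 3854 (mod 4969)
4626^1024 ≡ 3854^2 = 14853316 ≡ 975 (mod 4969)
4626^1970 = 4626^1024 × 4626^512 × 4626^256 × 4626^128 × 4626^32 × 4626^16 × 4626^2 ≡ 975 × 3854 × 545 × 1213 × 2293 × 856 × 3362 (mod 4969).
Accumulate the product:
975 × 3854 = 3757650 ≡ 1086
1086 × 545 = 591870 ≡ 559
559 × 1213 = 678067 ≡ 2283
2283 × 2293 = 5234919 ≡ 2562
2562 × 856 = 2193072 ≡ 1743
1743 × 3362 = 5859966 ≡ 1515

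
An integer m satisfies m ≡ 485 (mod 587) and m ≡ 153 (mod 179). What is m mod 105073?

587⁻¹ mod 179: 587·111 ≡ 1 (mod 179), so 587⁻¹ ≡ 111.
m = 485 + 587·((153 − 485)·111 mod 179) = 485 + 587·22 = 13399.
Check: 13399 mod 587 = 485, 13399 mod 179 = 153. ✓

13399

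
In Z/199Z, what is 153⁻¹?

199 = 1*153 + 46
153 = 3*46 + 15
46 = 3*15 + 1
15 = 15*1 + 0
gcd(153, 199) = 1, so the inverse exists.
Back-substitute for 1:
1 = 1*46 − 3*15
  = −3*153 + 10*46
  = 10*199 − 13*153
So 153⁻¹ ≡ −13 ≡ 186 (mod 199).

186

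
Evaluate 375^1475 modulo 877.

188

Compute successive squares:
1475 in binary is 10111000011, i.e. 1475 = 1024 + 256 + 128 + 64 + 2 + 1.
375^1 ≡ 375 (mod 877)
375^2 ≡ 375^2 = 140625 ≡ 305 (mod 877)
375^4 ≡ 305^2 = 93025 ≡ 63 (mod 877)
375^8 ≡ 63^2 = 3969 ≡ 461 (mod 877)
375^16 ≡ 461^2 = 212521 ≡ 287 (mod 877)
375^32 ≡ 287^2 = 82369 ≡ 808 (mod 877)
375^64 ≡ 808^2 = 652864 ≡ 376 (mod 877)
375^128 ≡ 376^2 = 141376 ≡ 179 (mod 877)
375^256 ≡ 179^2 = 32041 ≡ 469 (mod 877)
375^512 ≡ 469^2 = 219961 ≡ 711 (mod 877)
375^1024 ≡ 711^2 = 505521 ≡ 369 (mod 877)
375^1475 = 375^1024 × 375^256 × 375^128 × 375^64 × 375^2 × 375^1 ≡ 369 × 469 × 179 × 376 × 305 × 375 (mod 877).
Accumulate the product:
369 × 469 = 173061 ≡ 292
292 × 179 = 52268 ≡ 525
525 × 376 = 197400 ≡ 75
75 × 305 = 22875 ≡ 73
73 × 375 = 27375 ≡ 188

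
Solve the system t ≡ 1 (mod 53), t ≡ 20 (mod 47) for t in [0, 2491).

53⁻¹ mod 47: 53×8 ≡ 1 (mod 47), so 53⁻¹ ≡ 8.
t = 1 + 53×((20 − 1)×8 mod 47) = 1 + 53×11 = 584.

584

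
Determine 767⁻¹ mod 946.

909

Apply the Euclidean algorithm and back-substitute:
946 = 1×767 + 179
767 = 4×179 + 51
179 = 3×51 + 26
51 = 1×26 + 25
26 = 1×25 + 1
25 = 25×1 + 0
gcd(767, 946) = 1, so the inverse exists.
Back-substitute for 1:
1 = 1×26 − 1×25
  = −1×51 + 2×26
  = 2×179 − 7×51
  = −7×767 + 30×179
  = 30×946 − 37×767
So 767⁻¹ ≡ −37 ≡ 909 (mod 946).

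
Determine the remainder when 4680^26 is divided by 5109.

5031

Compute successive squares:
26 in binary is 11010, i.e. 26 = 16 + 8 + 2.
4680^1 ≡ 4680 (mod 5109)
4680^2 ≡ 4680^2 = 21902400 ≡ 117 (mod 5109)
4680^4 ≡ 117^2 = 13689 ≡ 3471 (mod 5109)
4680^8 ≡ 3471^2 = 12047841 ≡ 819 (mod 5109)
4680^16 ≡ 819^2 = 670761 ≡ 1482 (mod 5109)
4680^26 = 4680^16 × 4680^8 × 4680^2 ≡ 1482 × 819 × 117 (mod 5109).
Accumulate the product:
1482 × 819 = 1213758 ≡ 2925
2925 × 117 = 342225 ≡ 5031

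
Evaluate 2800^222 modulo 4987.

222 in binary is 11011110, i.e. 222 = 128 + 64 + 16 + 8 + 4 + 2.
2800^1 ≡ 2800 (mod 4987)
2800^2 ≡ 2800^2 = 7840000 ≡ 436 (mod 4987)
2800^4 ≡ 436^2 = 190096 ≡ 590 (mod 4987)
2800^8 ≡ 590^2 = 348100 ≡ 3997 (mod 4987)
2800^16 ≡ 3997^2 = 15976009 ≡ 2648 (mod 4987)
2800^32 ≡ 2648^2 = 7011904 ≡ 182 (mod 4987)
2800^64 ≡ 182^2 = 33124 ≡ 3202 (mod 4987)
2800^128 ≡ 3202^2 = 10252804 ≡ 4519 (mod 4987)
2800^222 = 2800^128 * 2800^64 * 2800^16 * 2800^8 * 2800^4 * 2800^2 ≡ 4519 * 3202 * 2648 * 3997 * 590 * 436 (mod 4987).
Accumulate the product:
4519 * 3202 = 14469838 ≡ 2551
2551 * 2648 = 6755048 ≡ 2650
2650 * 3997 = 10592050 ≡ 4649
4649 * 590 = 2742910 ≡ 60
60 * 436 = 26160 ≡ 1225

1225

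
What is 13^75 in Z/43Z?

By square-and-multiply:
13^1 ≡ 13 (mod 43)
13^2 ≡ 13^2 = 169 ≡ 40 (mod 43)
13^4 ≡ 40^2 = 1600 ≡ 9 (mod 43)
13^8 ≡ 9^2 = 81 ≡ 38 (mod 43)
13^16 ≡ 38^2 = 1444 ≡ 25 (mod 43)
13^32 ≡ 25^2 = 625 ≡ 23 (mod 43)
13^64 ≡ 23^2 = 529 ≡ 13 (mod 43)
13^75 = 13^64 · 13^8 · 13^2 · 13^1 ≡ 13 · 38 · 40 · 13 (mod 43).
Accumulate the product:
13 · 38 = 494 ≡ 21
21 · 40 = 840 ≡ 23
23 · 13 = 299 ≡ 41

41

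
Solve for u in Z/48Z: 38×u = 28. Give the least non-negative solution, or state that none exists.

gcd(38, 48) = 2, and 2 | 28, so solutions exist.
Divide through by 2: 19×u = 14 (mod 24).
19⁻¹ ≡ 19 (mod 24).
u ≡ 19×14 ≡ 2 (mod 24).
The smallest non-negative solution is u = 2.

2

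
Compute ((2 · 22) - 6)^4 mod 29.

7

2 · 22 = 44 ≡ 15 (mod 29)
15 - 6 = 9
(9)^4 ≡ 7 (mod 29)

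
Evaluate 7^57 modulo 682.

171

By square-and-multiply:
57 in binary is 111001, i.e. 57 = 32 + 16 + 8 + 1.
7^1 ≡ 7 (mod 682)
7^2 ≡ 7^2 = 49 (mod 682)
7^4 ≡ 49^2 = 2401 ≡ 355 (mod 682)
7^8 ≡ 355^2 = 126025 ≡ 537 (mod 682)
7^16 ≡ 537^2 = 288369 ≡ 565 (mod 682)
7^32 ≡ 565^2 = 319225 ≡ 49 (mod 682)
7^57 = 7^32 · 7^16 · 7^8 · 7^1 ≡ 49 · 565 · 537 · 7 (mod 682).
Accumulate the product:
49 · 565 = 27685 ≡ 405
405 · 537 = 217485 ≡ 609
609 · 7 = 4263 ≡ 171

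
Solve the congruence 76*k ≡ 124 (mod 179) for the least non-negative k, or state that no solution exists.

gcd(76, 179) = 1, so a unique solution mod 179 exists.
76⁻¹ ≡ 106 (mod 179).
k ≡ 106*124 ≡ 77 (mod 179).

77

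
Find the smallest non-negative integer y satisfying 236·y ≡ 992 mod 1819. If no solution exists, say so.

gcd(236, 1819) = 1, so a unique solution mod 1819 exists.
236⁻¹ ≡ 501 (mod 1819).
y ≡ 501·992 ≡ 405 (mod 1819).

405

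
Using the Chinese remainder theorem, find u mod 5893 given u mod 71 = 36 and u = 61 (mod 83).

5290

71⁻¹ mod 83: 71×76 ≡ 1 (mod 83), so 71⁻¹ ≡ 76.
u = 36 + 71×((61 − 36)×76 mod 83) = 36 + 71×74 = 5290.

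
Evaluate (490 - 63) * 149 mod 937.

844

490 - 63 = 427
427 * 149 = 63623 ≡ 844 (mod 937)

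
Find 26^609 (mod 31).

Compute successive squares:
26^1 ≡ 26 (mod 31)
26^2 ≡ 26^2 = 676 ≡ 25 (mod 31)
26^4 ≡ 25^2 = 625 ≡ 5 (mod 31)
26^8 ≡ 5^2 = 25 (mod 31)
26^16 ≡ 25^2 = 625 ≡ 5 (mod 31)
26^32 ≡ 5^2 = 25 (mod 31)
26^64 ≡ 25^2 = 625 ≡ 5 (mod 31)
26^128 ≡ 5^2 = 25 (mod 31)
26^256 ≡ 25^2 = 625 ≡ 5 (mod 31)
26^512 ≡ 5^2 = 25 (mod 31)
26^609 = 26^512 * 26^64 * 26^32 * 26^1 ≡ 25 * 5 * 25 * 26 (mod 31).
Accumulate the product:
25 * 5 = 125 ≡ 1
1 * 25 = 25
25 * 26 = 650 ≡ 30

30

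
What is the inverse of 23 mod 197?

197 = 8*23 + 13
23 = 1*13 + 10
13 = 1*10 + 3
10 = 3*3 + 1
3 = 3*1 + 0
gcd(23, 197) = 1, so the inverse exists.
Back-substitute for 1:
1 = 1*10 − 3*3
  = −3*13 + 4*10
  = 4*23 − 7*13
  = −7*197 + 60*23
So 23⁻¹ ≡ 60 (mod 197).

60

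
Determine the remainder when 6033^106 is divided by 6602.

5877

Compute successive squares:
6033^1 ≡ 6033 (mod 6602)
6033^2 ≡ 6033^2 = 36397089 ≡ 263 (mod 6602)
6033^4 ≡ 263^2 = 69169 ≡ 3149 (mod 6602)
6033^8 ≡ 3149^2 = 9916201 ≡ 6599 (mod 6602)
6033^16 ≡ 6599^2 = 43546801 ≡ 9 (mod 6602)
6033^32 ≡ 9^2 = 81 (mod 6602)
6033^64 ≡ 81^2 = 6561 (mod 6602)
6033^106 = 6033^64 × 6033^32 × 6033^8 × 6033^2 ≡ 6561 × 81 × 6599 × 263 (mod 6602).
Accumulate the product:
6561 × 81 = 531441 ≡ 3281
3281 × 6599 = 21651319 ≡ 3361
3361 × 263 = 883943 ≡ 5877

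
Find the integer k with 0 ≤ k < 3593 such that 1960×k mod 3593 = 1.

1802

3593 = 1·1960 + 1633
1960 = 1·1633 + 327
1633 = 4·327 + 325
327 = 1·325 + 2
325 = 162·2 + 1
2 = 2·1 + 0
gcd(1960, 3593) = 1, so the inverse exists.
Bézout: 1 = 977·3593 − 1791·1960.
So 1960⁻¹ ≡ −1791 ≡ 1802 (mod 3593).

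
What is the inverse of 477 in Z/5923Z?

By the extended Euclidean algorithm:
5923 = 12*477 + 199
477 = 2*199 + 79
199 = 2*79 + 41
79 = 1*41 + 38
41 = 1*38 + 3
38 = 12*3 + 2
3 = 1*2 + 1
2 = 2*1 + 0
gcd(477, 5923) = 1, so the inverse exists.
Back-substitute for 1:
1 = 1*3 − 1*2
  = −1*38 + 13*3
  = 13*41 − 14*38
  = −14*79 + 27*41
  = 27*199 − 68*79
  = −68*477 + 163*199
  = 163*5923 − 2024*477
So 477⁻¹ ≡ −2024 ≡ 3899 (mod 5923).

3899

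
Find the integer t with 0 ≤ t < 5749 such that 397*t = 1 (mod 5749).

Run the extended Euclidean algorithm:
5749 = 14*397 + 191
397 = 2*191 + 15
191 = 12*15 + 11
15 = 1*11 + 4
11 = 2*4 + 3
4 = 1*3 + 1
3 = 3*1 + 0
gcd(397, 5749) = 1, so the inverse exists.
Bézout: 1 = −106*5749 + 1535*397.
So 397⁻¹ ≡ 1535 (mod 5749).

1535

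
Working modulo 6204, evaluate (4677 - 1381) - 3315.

4677 - 1381 = 3296
3296 - 3315 = -19 ≡ 6185 (mod 6204)

6185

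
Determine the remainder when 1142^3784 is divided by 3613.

By square-and-multiply:
3784 in binary is 111011001000, i.e. 3784 = 2048 + 1024 + 512 + 128 + 64 + 8.
1142^1 ≡ 1142 (mod 3613)
1142^2 ≡ 1142^2 = 1304164 ≡ 3484 (mod 3613)
1142^4 ≡ 3484^2 = 12138256 ≡ 2189 (mod 3613)
1142^8 ≡ 2189^2 = 4791721 ≡ 883 (mod 3613)
1142^16 ≡ 883^2 = 779689 ≡ 2894 (mod 3613)
1142^32 ≡ 2894^2 = 8375236 ≡ 302 (mod 3613)
1142^64 ≡ 302^2 = 91204 ≡ 879 (mod 3613)
1142^128 ≡ 879^2 = 772641 ≡ 3072 (mod 3613)
1142^256 ≡ 3072^2 = 9437184 ≡ 28 (mod 3613)
1142^512 ≡ 28^2 = 784 (mod 3613)
1142^1024 ≡ 784^2 = 614656 ≡ 446 (mod 3613)
1142^2048 ≡ 446^2 = 198916 ≡ 201 (mod 3613)
1142^3784 = 1142^2048 * 1142^1024 * 1142^512 * 1142^128 * 1142^64 * 1142^8 ≡ 201 * 446 * 784 * 3072 * 879 * 883 (mod 3613).
Accumulate the product:
201 * 446 = 89646 ≡ 2934
2934 * 784 = 2300256 ≡ 2388
2388 * 3072 = 7335936 ≡ 1546
1546 * 879 = 1358934 ≡ 446
446 * 883 = 393818 ≡ 1

1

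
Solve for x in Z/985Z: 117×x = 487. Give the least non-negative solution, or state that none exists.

21

gcd(117, 985) = 1, so a unique solution mod 985 exists.
117⁻¹ ≡ 623 (mod 985).
x ≡ 623×487 ≡ 21 (mod 985).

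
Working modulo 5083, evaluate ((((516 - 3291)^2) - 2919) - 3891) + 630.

516 - 3291 = -2775 ≡ 2308 (mod 5083)
(2308)^2 ≡ 4963 (mod 5083)
4963 - 2919 = 2044
2044 - 3891 = -1847 ≡ 3236 (mod 5083)
3236 + 630 = 3866

3866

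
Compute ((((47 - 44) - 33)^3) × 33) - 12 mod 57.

47 - 44 = 3
3 - 33 = -30 ≡ 27 (mod 57)
(27)^3 ≡ 18 (mod 57)
18 × 33 = 594 ≡ 24 (mod 57)
24 - 12 = 12

12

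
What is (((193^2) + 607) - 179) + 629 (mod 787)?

(193)^2 ≡ 260 (mod 787)
260 + 607 = 867 ≡ 80 (mod 787)
80 - 179 = -99 ≡ 688 (mod 787)
688 + 629 = 1317 ≡ 530 (mod 787)

530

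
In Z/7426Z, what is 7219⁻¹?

7426 = 1×7219 + 207
7219 = 34×207 + 181
207 = 1×181 + 26
181 = 6×26 + 25
26 = 1×25 + 1
25 = 25×1 + 0
gcd(7219, 7426) = 1, so the inverse exists.
Back-substitute for 1:
1 = 1×26 − 1×25
  = −1×181 + 7×26
  = 7×207 − 8×181
  = −8×7219 + 279×207
  = 279×7426 − 287×7219
So 7219⁻¹ ≡ −287 ≡ 7139 (mod 7426).

7139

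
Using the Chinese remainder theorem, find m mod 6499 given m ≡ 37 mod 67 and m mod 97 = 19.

1377

67⁻¹ mod 97: 67*42 ≡ 1 (mod 97), so 67⁻¹ ≡ 42.
m = 37 + 67*((19 − 37)*42 mod 97) = 37 + 67*20 = 1377.
Check: 1377 mod 67 = 37, 1377 mod 97 = 19. ✓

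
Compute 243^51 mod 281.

By square-and-multiply:
243^1 ≡ 243 (mod 281)
243^2 ≡ 243^2 = 59049 ≡ 39 (mod 281)
243^4 ≡ 39^2 = 1521 ≡ 116 (mod 281)
243^8 ≡ 116^2 = 13456 ≡ 249 (mod 281)
243^16 ≡ 249^2 = 62001 ≡ 181 (mod 281)
243^32 ≡ 181^2 = 32761 ≡ 165 (mod 281)
243^51 = 243^32 * 243^16 * 243^2 * 243^1 ≡ 165 * 181 * 39 * 243 (mod 281).
Accumulate the product:
165 * 181 = 29865 ≡ 79
79 * 39 = 3081 ≡ 271
271 * 243 = 65853 ≡ 99

99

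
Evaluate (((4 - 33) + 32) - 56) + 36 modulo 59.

42

4 - 33 = -29 ≡ 30 (mod 59)
30 + 32 = 62 ≡ 3 (mod 59)
3 - 56 = -53 ≡ 6 (mod 59)
6 + 36 = 42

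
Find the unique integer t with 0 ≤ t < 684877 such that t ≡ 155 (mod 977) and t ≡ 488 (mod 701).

977⁻¹ mod 701: 977×414 ≡ 1 (mod 701), so 977⁻¹ ≡ 414.
t = 155 + 977×((488 − 155)×414 mod 701) = 155 + 977×466 = 455437.
Check: 455437 mod 977 = 155, 455437 mod 701 = 488. ✓

455437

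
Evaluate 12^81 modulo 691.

Compute successive squares:
81 in binary is 1010001, i.e. 81 = 64 + 16 + 1.
12^1 ≡ 12 (mod 691)
12^2 ≡ 12^2 = 144 (mod 691)
12^4 ≡ 144^2 = 20736 ≡ 6 (mod 691)
12^8 ≡ 6^2 = 36 (mod 691)
12^16 ≡ 36^2 = 1296 ≡ 605 (mod 691)
12^32 ≡ 605^2 = 366025 ≡ 486 (mod 691)
12^64 ≡ 486^2 = 236196 ≡ 565 (mod 691)
12^81 = 12^64 · 12^16 · 12^1 ≡ 565 · 605 · 12 (mod 691).
Accumulate the product:
565 · 605 = 341825 ≡ 471
471 · 12 = 5652 ≡ 124

124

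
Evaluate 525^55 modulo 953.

87

55 in binary is 110111, i.e. 55 = 32 + 16 + 4 + 2 + 1.
525^1 ≡ 525 (mod 953)
525^2 ≡ 525^2 = 275625 ≡ 208 (mod 953)
525^4 ≡ 208^2 = 43264 ≡ 379 (mod 953)
525^8 ≡ 379^2 = 143641 ≡ 691 (mod 953)
525^16 ≡ 691^2 = 477481 ≡ 28 (mod 953)
525^32 ≡ 28^2 = 784 (mod 953)
525^55 = 525^32 · 525^16 · 525^4 · 525^2 · 525^1 ≡ 784 · 28 · 379 · 208 · 525 (mod 953).
Accumulate the product:
784 · 28 = 21952 ≡ 33
33 · 379 = 12507 ≡ 118
118 · 208 = 24544 ≡ 719
719 · 525 = 377475 ≡ 87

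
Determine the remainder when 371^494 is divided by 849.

494 in binary is 111101110, i.e. 494 = 256 + 128 + 64 + 32 + 8 + 4 + 2.
371^1 ≡ 371 (mod 849)
371^2 ≡ 371^2 = 137641 ≡ 103 (mod 849)
371^4 ≡ 103^2 = 10609 ≡ 421 (mod 849)
371^8 ≡ 421^2 = 177241 ≡ 649 (mod 849)
371^16 ≡ 649^2 = 421201 ≡ 97 (mod 849)
371^32 ≡ 97^2 = 9409 ≡ 70 (mod 849)
371^64 ≡ 70^2 = 4900 ≡ 655 (mod 849)
371^128 ≡ 655^2 = 429025 ≡ 280 (mod 849)
371^256 ≡ 280^2 = 78400 ≡ 292 (mod 849)
371^494 = 371^256 * 371^128 * 371^64 * 371^32 * 371^8 * 371^4 * 371^2 ≡ 292 * 280 * 655 * 70 * 649 * 421 * 103 (mod 849).
Accumulate the product:
292 * 280 = 81760 ≡ 256
256 * 655 = 167680 ≡ 427
427 * 70 = 29890 ≡ 175
175 * 649 = 113575 ≡ 658
658 * 421 = 277018 ≡ 244
244 * 103 = 25132 ≡ 511

511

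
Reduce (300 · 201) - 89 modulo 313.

300 · 201 = 60300 ≡ 204 (mod 313)
204 - 89 = 115

115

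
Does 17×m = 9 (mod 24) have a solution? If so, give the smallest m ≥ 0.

9

gcd(17, 24) = 1, so a unique solution mod 24 exists.
17⁻¹ ≡ 17 (mod 24).
m ≡ 17×9 ≡ 9 (mod 24).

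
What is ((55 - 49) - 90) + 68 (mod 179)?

55 - 49 = 6
6 - 90 = -84 ≡ 95 (mod 179)
95 + 68 = 163

163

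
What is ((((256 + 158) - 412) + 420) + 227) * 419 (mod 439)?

256 + 158 = 414
414 - 412 = 2
2 + 420 = 422
422 + 227 = 649 ≡ 210 (mod 439)
210 * 419 = 87990 ≡ 190 (mod 439)

190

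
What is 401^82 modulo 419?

287

By square-and-multiply:
82 in binary is 1010010, i.e. 82 = 64 + 16 + 2.
401^1 ≡ 401 (mod 419)
401^2 ≡ 401^2 = 160801 ≡ 324 (mod 419)
401^4 ≡ 324^2 = 104976 ≡ 226 (mod 419)
401^8 ≡ 226^2 = 51076 ≡ 377 (mod 419)
401^16 ≡ 377^2 = 142129 ≡ 88 (mod 419)
401^32 ≡ 88^2 = 7744 ≡ 202 (mod 419)
401^64 ≡ 202^2 = 40804 ≡ 161 (mod 419)
401^82 = 401^64 · 401^16 · 401^2 ≡ 161 · 88 · 324 (mod 419).
Accumulate the product:
161 · 88 = 14168 ≡ 341
341 · 324 = 110484 ≡ 287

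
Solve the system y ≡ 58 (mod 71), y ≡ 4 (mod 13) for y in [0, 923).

71⁻¹ mod 13: 71*11 ≡ 1 (mod 13), so 71⁻¹ ≡ 11.
y = 58 + 71*((4 − 58)*11 mod 13) = 58 + 71*4 = 342.

342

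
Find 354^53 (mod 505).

354^1 ≡ 354 (mod 505)
354^2 ≡ 354^2 = 125316 ≡ 76 (mod 505)
354^4 ≡ 76^2 = 5776 ≡ 221 (mod 505)
354^8 ≡ 221^2 = 48841 ≡ 361 (mod 505)
354^16 ≡ 361^2 = 130321 ≡ 31 (mod 505)
354^32 ≡ 31^2 = 961 ≡ 456 (mod 505)
354^53 = 354^32 × 354^16 × 354^4 × 354^1 ≡ 456 × 31 × 221 × 354 (mod 505).
Accumulate the product:
456 × 31 = 14136 ≡ 501
501 × 221 = 110721 ≡ 126
126 × 354 = 44604 ≡ 164

164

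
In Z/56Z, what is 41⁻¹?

41

By the extended Euclidean algorithm:
56 = 1×41 + 15
41 = 2×15 + 11
15 = 1×11 + 4
11 = 2×4 + 3
4 = 1×3 + 1
3 = 3×1 + 0
gcd(41, 56) = 1, so the inverse exists.
Back-substitute for 1:
1 = 1×4 − 1×3
  = −1×11 + 3×4
  = 3×15 − 4×11
  = −4×41 + 11×15
  = 11×56 − 15×41
So 41⁻¹ ≡ −15 ≡ 41 (mod 56).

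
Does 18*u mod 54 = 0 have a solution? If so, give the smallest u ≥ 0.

0

gcd(18, 54) = 18, and 18 | 0, so solutions exist.
Divide through by 18: 1*u ≡ 0 mod 3.
1⁻¹ ≡ 1 (mod 3).
u ≡ 1*0 ≡ 0 (mod 3).
The smallest non-negative solution is u = 0.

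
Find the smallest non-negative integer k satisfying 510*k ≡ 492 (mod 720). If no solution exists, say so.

no solution

gcd(510, 720) = 30, and 30 does not divide 492.
So the congruence has no solution.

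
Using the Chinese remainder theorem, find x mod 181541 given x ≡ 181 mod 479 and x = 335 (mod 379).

135259

479⁻¹ mod 379: 479*307 ≡ 1 (mod 379), so 479⁻¹ ≡ 307.
x = 181 + 479*((335 − 181)*307 mod 379) = 181 + 479*282 = 135259.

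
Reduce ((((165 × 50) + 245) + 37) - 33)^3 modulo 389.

165 × 50 = 8250 ≡ 81 (mod 389)
81 + 245 = 326
326 + 37 = 363
363 - 33 = 330
(330)^3 ≡ 13 (mod 389)

13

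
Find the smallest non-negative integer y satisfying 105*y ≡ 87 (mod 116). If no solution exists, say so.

87

gcd(105, 116) = 1, so a unique solution mod 116 exists.
105⁻¹ ≡ 21 (mod 116).
y ≡ 21*87 ≡ 87 (mod 116).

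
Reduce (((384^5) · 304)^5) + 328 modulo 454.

(384)^5 ≡ 282 (mod 454)
282 · 304 = 85728 ≡ 376 (mod 454)
(376)^5 ≡ 42 (mod 454)
42 + 328 = 370

370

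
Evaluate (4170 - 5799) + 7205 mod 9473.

5576

4170 - 5799 = -1629 ≡ 7844 (mod 9473)
7844 + 7205 = 15049 ≡ 5576 (mod 9473)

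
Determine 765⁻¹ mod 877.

415

By the extended Euclidean algorithm:
877 = 1*765 + 112
765 = 6*112 + 93
112 = 1*93 + 19
93 = 4*19 + 17
19 = 1*17 + 2
17 = 8*2 + 1
2 = 2*1 + 0
gcd(765, 877) = 1, so the inverse exists.
Back-substitute for 1:
1 = 1*17 − 8*2
  = −8*19 + 9*17
  = 9*93 − 44*19
  = −44*112 + 53*93
  = 53*765 − 362*112
  = −362*877 + 415*765
So 765⁻¹ ≡ 415 (mod 877).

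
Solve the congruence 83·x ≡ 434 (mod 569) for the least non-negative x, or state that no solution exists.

348

gcd(83, 569) = 1, so a unique solution mod 569 exists.
83⁻¹ ≡ 48 (mod 569).
x ≡ 48·434 ≡ 348 (mod 569).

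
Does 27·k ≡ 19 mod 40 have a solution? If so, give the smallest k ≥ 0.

gcd(27, 40) = 1, so a unique solution mod 40 exists.
27⁻¹ ≡ 3 (mod 40).
k ≡ 3·19 ≡ 17 (mod 40).

17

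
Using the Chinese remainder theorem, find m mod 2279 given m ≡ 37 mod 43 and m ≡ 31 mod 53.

43⁻¹ mod 53: 43·37 ≡ 1 (mod 53), so 43⁻¹ ≡ 37.
m = 37 + 43·((31 − 37)·37 mod 53) = 37 + 43·43 = 1886.

1886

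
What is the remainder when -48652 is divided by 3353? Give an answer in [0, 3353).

-48652 = -15·3353 + 1643, so -48652 ≡ 1643 (mod 3353).

1643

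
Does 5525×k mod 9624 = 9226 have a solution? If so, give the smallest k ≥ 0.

gcd(5525, 9624) = 1, so a unique solution mod 9624 exists.
5525⁻¹ ≡ 1613 (mod 9624).
k ≡ 1613×9226 ≡ 2834 (mod 9624).

2834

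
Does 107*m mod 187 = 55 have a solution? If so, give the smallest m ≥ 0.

gcd(107, 187) = 1, so a unique solution mod 187 exists.
107⁻¹ ≡ 7 (mod 187).
m ≡ 7*55 ≡ 11 (mod 187).

11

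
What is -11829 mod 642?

-11829 = -19×642 + 369, so -11829 ≡ 369 (mod 642).

369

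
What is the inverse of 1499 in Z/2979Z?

2979 = 1·1499 + 1480
1499 = 1·1480 + 19
1480 = 77·19 + 17
19 = 1·17 + 2
17 = 8·2 + 1
2 = 2·1 + 0
gcd(1499, 2979) = 1, so the inverse exists.
Back-substitute for 1:
1 = 1·17 − 8·2
  = −8·19 + 9·17
  = 9·1480 − 701·19
  = −701·1499 + 710·1480
  = 710·2979 − 1411·1499
So 1499⁻¹ ≡ −1411 ≡ 1568 (mod 2979).

1568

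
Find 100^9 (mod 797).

By square-and-multiply:
9 in binary is 1001, i.e. 9 = 8 + 1.
100^1 ≡ 100 (mod 797)
100^2 ≡ 100^2 = 10000 ≡ 436 (mod 797)
100^4 ≡ 436^2 = 190096 ≡ 410 (mod 797)
100^8 ≡ 410^2 = 168100 ≡ 730 (mod 797)
100^9 = 100^8 · 100^1 ≡ 730 · 100 (mod 797).
730 · 100 = 73000 ≡ 473 (mod 797).

473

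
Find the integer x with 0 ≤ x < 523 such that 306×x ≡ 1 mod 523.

429

Run the extended Euclidean algorithm:
523 = 1×306 + 217
306 = 1×217 + 89
217 = 2×89 + 39
89 = 2×39 + 11
39 = 3×11 + 6
11 = 1×6 + 5
6 = 1×5 + 1
5 = 5×1 + 0
gcd(306, 523) = 1, so the inverse exists.
Bézout: 1 = 55×523 − 94×306.
So 306⁻¹ ≡ −94 ≡ 429 (mod 523).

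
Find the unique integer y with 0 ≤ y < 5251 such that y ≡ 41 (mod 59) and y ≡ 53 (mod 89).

3168

59⁻¹ mod 89: 59*86 ≡ 1 (mod 89), so 59⁻¹ ≡ 86.
y = 41 + 59*((53 − 41)*86 mod 89) = 41 + 59*53 = 3168.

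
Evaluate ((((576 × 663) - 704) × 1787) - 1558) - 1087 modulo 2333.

576 × 663 = 381888 ≡ 1609 (mod 2333)
1609 - 704 = 905
905 × 1787 = 1617235 ≡ 466 (mod 2333)
466 - 1558 = -1092 ≡ 1241 (mod 2333)
1241 - 1087 = 154

154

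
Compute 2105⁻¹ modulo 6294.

6294 = 2×2105 + 2084
2105 = 1×2084 + 21
2084 = 99×21 + 5
21 = 4×5 + 1
5 = 5×1 + 0
gcd(2105, 6294) = 1, so the inverse exists.
Back-substitute for 1:
1 = 1×21 − 4×5
  = −4×2084 + 397×21
  = 397×2105 − 401×2084
  = −401×6294 + 1199×2105
So 2105⁻¹ ≡ 1199 (mod 6294).

1199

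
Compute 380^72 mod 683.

By square-and-multiply:
72 in binary is 1001000, i.e. 72 = 64 + 8.
380^1 ≡ 380 (mod 683)
380^2 ≡ 380^2 = 144400 ≡ 287 (mod 683)
380^4 ≡ 287^2 = 82369 ≡ 409 (mod 683)
380^8 ≡ 409^2 = 167281 ≡ 629 (mod 683)
380^16 ≡ 629^2 = 395641 ≡ 184 (mod 683)
380^32 ≡ 184^2 = 33856 ≡ 389 (mod 683)
380^64 ≡ 389^2 = 151321 ≡ 378 (mod 683)
380^72 = 380^64 × 380^8 ≡ 378 × 629 (mod 683).
378 × 629 = 237762 ≡ 78 (mod 683).

78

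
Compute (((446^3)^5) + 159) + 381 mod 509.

245

(446)^3 ≡ 381 (mod 509)
(381)^5 ≡ 214 (mod 509)
214 + 159 = 373
373 + 381 = 754 ≡ 245 (mod 509)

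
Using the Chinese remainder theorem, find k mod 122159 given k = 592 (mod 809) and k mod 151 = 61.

809⁻¹ mod 151: 809·14 ≡ 1 (mod 151), so 809⁻¹ ≡ 14.
k = 592 + 809·((61 − 592)·14 mod 151) = 592 + 809·116 = 94436.

94436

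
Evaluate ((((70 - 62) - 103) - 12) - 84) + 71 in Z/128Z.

70 - 62 = 8
8 - 103 = -95 ≡ 33 (mod 128)
33 - 12 = 21
21 - 84 = -63 ≡ 65 (mod 128)
65 + 71 = 136 ≡ 8 (mod 128)

8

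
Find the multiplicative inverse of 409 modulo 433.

18

Run the extended Euclidean algorithm:
433 = 1*409 + 24
409 = 17*24 + 1
24 = 24*1 + 0
gcd(409, 433) = 1, so the inverse exists.
Back-substitute for 1:
1 = 1*409 − 17*24
  = −17*433 + 18*409
So 409⁻¹ ≡ 18 (mod 433).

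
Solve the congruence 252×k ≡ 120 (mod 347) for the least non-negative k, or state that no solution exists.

17

gcd(252, 347) = 1, so a unique solution mod 347 exists.
252⁻¹ ≡ 84 (mod 347).
k ≡ 84×120 ≡ 17 (mod 347).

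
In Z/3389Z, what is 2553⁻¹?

By the extended Euclidean algorithm:
3389 = 1·2553 + 836
2553 = 3·836 + 45
836 = 18·45 + 26
45 = 1·26 + 19
26 = 1·19 + 7
19 = 2·7 + 5
7 = 1·5 + 2
5 = 2·2 + 1
2 = 2·1 + 0
gcd(2553, 3389) = 1, so the inverse exists.
Back-substitute for 1:
1 = 1·5 − 2·2
  = −2·7 + 3·5
  = 3·19 − 8·7
  = −8·26 + 11·19
  = 11·45 − 19·26
  = −19·836 + 353·45
  = 353·2553 − 1078·836
  = −1078·3389 + 1431·2553
So 2553⁻¹ ≡ 1431 (mod 3389).

1431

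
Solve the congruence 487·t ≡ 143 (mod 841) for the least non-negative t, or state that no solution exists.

gcd(487, 841) = 1, so a unique solution mod 841 exists.
487⁻¹ ≡ 430 (mod 841).
t ≡ 430·143 ≡ 97 (mod 841).

97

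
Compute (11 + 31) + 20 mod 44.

18

11 + 31 = 42
42 + 20 = 62 ≡ 18 (mod 44)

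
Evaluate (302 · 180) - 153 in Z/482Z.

302 · 180 = 54360 ≡ 376 (mod 482)
376 - 153 = 223

223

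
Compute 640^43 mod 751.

43

640^1 ≡ 640 (mod 751)
640^2 ≡ 640^2 = 409600 ≡ 305 (mod 751)
640^4 ≡ 305^2 = 93025 ≡ 652 (mod 751)
640^8 ≡ 652^2 = 425104 ≡ 38 (mod 751)
640^16 ≡ 38^2 = 1444 ≡ 693 (mod 751)
640^32 ≡ 693^2 = 480249 ≡ 360 (mod 751)
640^43 = 640^32 × 640^8 × 640^2 × 640^1 ≡ 360 × 38 × 305 × 640 (mod 751).
Accumulate the product:
360 × 38 = 13680 ≡ 162
162 × 305 = 49410 ≡ 595
595 × 640 = 380800 ≡ 43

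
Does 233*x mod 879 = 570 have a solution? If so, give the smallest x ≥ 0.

gcd(233, 879) = 1, so a unique solution mod 879 exists.
233⁻¹ ≡ 83 (mod 879).
x ≡ 83*570 ≡ 723 (mod 879).

723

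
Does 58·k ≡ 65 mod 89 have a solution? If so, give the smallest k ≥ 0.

18

gcd(58, 89) = 1, so a unique solution mod 89 exists.
58⁻¹ ≡ 66 (mod 89).
k ≡ 66·65 ≡ 18 (mod 89).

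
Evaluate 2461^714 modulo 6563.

6467

714 in binary is 1011001010, i.e. 714 = 512 + 128 + 64 + 8 + 2.
2461^1 ≡ 2461 (mod 6563)
2461^2 ≡ 2461^2 = 6056521 ≡ 5435 (mod 6563)
2461^4 ≡ 5435^2 = 29539225 ≡ 5725 (mod 6563)
2461^8 ≡ 5725^2 = 32775625 ≡ 3 (mod 6563)
2461^16 ≡ 3^2 = 9 (mod 6563)
2461^32 ≡ 9^2 = 81 (mod 6563)
2461^64 ≡ 81^2 = 6561 (mod 6563)
2461^128 ≡ 6561^2 = 43046721 ≡ 4 (mod 6563)
2461^256 ≡ 4^2 = 16 (mod 6563)
2461^512 ≡ 16^2 = 256 (mod 6563)
2461^714 = 2461^512 · 2461^128 · 2461^64 · 2461^8 · 2461^2 ≡ 256 · 4 · 6561 · 3 · 5435 (mod 6563).
Accumulate the product:
256 · 4 = 1024
1024 · 6561 = 6718464 ≡ 4515
4515 · 3 = 13545 ≡ 419
419 · 5435 = 2277265 ≡ 6467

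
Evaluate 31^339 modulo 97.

12

339 in binary is 101010011, i.e. 339 = 256 + 64 + 16 + 2 + 1.
31^1 ≡ 31 (mod 97)
31^2 ≡ 31^2 = 961 ≡ 88 (mod 97)
31^4 ≡ 88^2 = 7744 ≡ 81 (mod 97)
31^8 ≡ 81^2 = 6561 ≡ 62 (mod 97)
31^16 ≡ 62^2 = 3844 ≡ 61 (mod 97)
31^32 ≡ 61^2 = 3721 ≡ 35 (mod 97)
31^64 ≡ 35^2 = 1225 ≡ 61 (mod 97)
31^128 ≡ 61^2 = 3721 ≡ 35 (mod 97)
31^256 ≡ 35^2 = 1225 ≡ 61 (mod 97)
31^339 = 31^256 × 31^64 × 31^16 × 31^2 × 31^1 ≡ 61 × 61 × 61 × 88 × 31 (mod 97).
Accumulate the product:
61 × 61 = 3721 ≡ 35
35 × 61 = 2135 ≡ 1
1 × 88 = 88
88 × 31 = 2728 ≡ 12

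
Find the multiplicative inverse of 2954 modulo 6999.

6999 = 2×2954 + 1091
2954 = 2×1091 + 772
1091 = 1×772 + 319
772 = 2×319 + 134
319 = 2×134 + 51
134 = 2×51 + 32
51 = 1×32 + 19
32 = 1×19 + 13
19 = 1×13 + 6
13 = 2×6 + 1
6 = 6×1 + 0
gcd(2954, 6999) = 1, so the inverse exists.
Back-substitute for 1:
1 = 1×13 − 2×6
  = −2×19 + 3×13
  = 3×32 − 5×19
  = −5×51 + 8×32
  = 8×134 − 21×51
  = −21×319 + 50×134
  = 50×772 − 121×319
  = −121×1091 + 171×772
  = 171×2954 − 463×1091
  = −463×6999 + 1097×2954
So 2954⁻¹ ≡ 1097 (mod 6999).

1097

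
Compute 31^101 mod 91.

By square-and-multiply:
101 in binary is 1100101, i.e. 101 = 64 + 32 + 4 + 1.
31^1 ≡ 31 (mod 91)
31^2 ≡ 31^2 = 961 ≡ 51 (mod 91)
31^4 ≡ 51^2 = 2601 ≡ 53 (mod 91)
31^8 ≡ 53^2 = 2809 ≡ 79 (mod 91)
31^16 ≡ 79^2 = 6241 ≡ 53 (mod 91)
31^32 ≡ 53^2 = 2809 ≡ 79 (mod 91)
31^64 ≡ 79^2 = 6241 ≡ 53 (mod 91)
31^101 = 31^64 × 31^32 × 31^4 × 31^1 ≡ 53 × 79 × 53 × 31 (mod 91).
Accumulate the product:
53 × 79 = 4187 ≡ 1
1 × 53 = 53
53 × 31 = 1643 ≡ 5

5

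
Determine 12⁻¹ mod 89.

52

By the extended Euclidean algorithm:
89 = 7·12 + 5
12 = 2·5 + 2
5 = 2·2 + 1
2 = 2·1 + 0
gcd(12, 89) = 1, so the inverse exists.
Back-substitute for 1:
1 = 1·5 − 2·2
  = −2·12 + 5·5
  = 5·89 − 37·12
So 12⁻¹ ≡ −37 ≡ 52 (mod 89).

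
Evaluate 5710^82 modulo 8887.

82 in binary is 1010010, i.e. 82 = 64 + 16 + 2.
5710^1 ≡ 5710 (mod 8887)
5710^2 ≡ 5710^2 = 32604100 ≡ 6584 (mod 8887)
5710^4 ≡ 6584^2 = 43349056 ≡ 7157 (mod 8887)
5710^8 ≡ 7157^2 = 51222649 ≡ 6868 (mod 8887)
5710^16 ≡ 6868^2 = 47169424 ≡ 6115 (mod 8887)
5710^32 ≡ 6115^2 = 37393225 ≡ 5616 (mod 8887)
5710^64 ≡ 5616^2 = 31539456 ≡ 8380 (mod 8887)
5710^82 = 5710^64 · 5710^16 · 5710^2 ≡ 8380 · 6115 · 6584 (mod 8887).
Accumulate the product:
8380 · 6115 = 51243700 ≡ 1258
1258 · 6584 = 8282672 ≡ 8875

8875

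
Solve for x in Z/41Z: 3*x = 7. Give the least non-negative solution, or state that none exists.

gcd(3, 41) = 1, so a unique solution mod 41 exists.
3⁻¹ ≡ 14 (mod 41).
x ≡ 14*7 ≡ 16 (mod 41).

16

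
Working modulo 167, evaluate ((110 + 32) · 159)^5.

110 + 32 = 142
142 · 159 = 22578 ≡ 33 (mod 167)
(33)^5 ≡ 112 (mod 167)

112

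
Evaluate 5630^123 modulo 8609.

3293

By square-and-multiply:
123 in binary is 1111011, i.e. 123 = 64 + 32 + 16 + 8 + 2 + 1.
5630^1 ≡ 5630 (mod 8609)
5630^2 ≡ 5630^2 = 31696900 ≡ 7171 (mod 8609)
5630^4 ≡ 7171^2 = 51423241 ≡ 1684 (mod 8609)
5630^8 ≡ 1684^2 = 2835856 ≡ 3495 (mod 8609)
5630^16 ≡ 3495^2 = 12215025 ≡ 7463 (mod 8609)
5630^32 ≡ 7463^2 = 55696369 ≡ 4748 (mod 8609)
5630^64 ≡ 4748^2 = 22543504 ≡ 5142 (mod 8609)
5630^123 = 5630^64 * 5630^32 * 5630^16 * 5630^8 * 5630^2 * 5630^1 ≡ 5142 * 4748 * 7463 * 3495 * 7171 * 5630 (mod 8609).
Accumulate the product:
5142 * 4748 = 24414216 ≡ 7701
7701 * 7463 = 57472563 ≡ 7488
7488 * 3495 = 26170560 ≡ 7809
7809 * 7171 = 55998339 ≡ 5403
5403 * 5630 = 30418890 ≡ 3293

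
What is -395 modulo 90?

-395 = -5×90 + 55, so -395 ≡ 55 (mod 90).

55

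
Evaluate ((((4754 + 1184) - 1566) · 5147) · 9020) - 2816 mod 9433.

6684

4754 + 1184 = 5938
5938 - 1566 = 4372
4372 · 5147 = 22502684 ≡ 4979 (mod 9433)
4979 · 9020 = 44910580 ≡ 67 (mod 9433)
67 - 2816 = -2749 ≡ 6684 (mod 9433)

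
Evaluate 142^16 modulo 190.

156

Compute successive squares:
142^1 ≡ 142 (mod 190)
142^2 ≡ 142^2 = 20164 ≡ 24 (mod 190)
142^4 ≡ 24^2 = 576 ≡ 6 (mod 190)
142^8 ≡ 6^2 = 36 (mod 190)
142^16 ≡ 36^2 = 1296 ≡ 156 (mod 190)
So 142^16 ≡ 156 (mod 190).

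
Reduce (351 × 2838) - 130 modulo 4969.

2208

351 × 2838 = 996138 ≡ 2338 (mod 4969)
2338 - 130 = 2208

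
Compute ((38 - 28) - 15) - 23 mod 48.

38 - 28 = 10
10 - 15 = -5 ≡ 43 (mod 48)
43 - 23 = 20

20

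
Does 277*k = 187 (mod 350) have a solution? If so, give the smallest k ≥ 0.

gcd(277, 350) = 1, so a unique solution mod 350 exists.
277⁻¹ ≡ 163 (mod 350).
k ≡ 163*187 ≡ 31 (mod 350).

31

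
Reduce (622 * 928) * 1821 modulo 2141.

1373

622 * 928 = 577216 ≡ 1287 (mod 2141)
1287 * 1821 = 2343627 ≡ 1373 (mod 2141)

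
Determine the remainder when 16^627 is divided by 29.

25

Compute successive squares:
627 in binary is 1001110011, i.e. 627 = 512 + 64 + 32 + 16 + 2 + 1.
16^1 ≡ 16 (mod 29)
16^2 ≡ 16^2 = 256 ≡ 24 (mod 29)
16^4 ≡ 24^2 = 576 ≡ 25 (mod 29)
16^8 ≡ 25^2 = 625 ≡ 16 (mod 29)
16^16 ≡ 16^2 = 256 ≡ 24 (mod 29)
16^32 ≡ 24^2 = 576 ≡ 25 (mod 29)
16^64 ≡ 25^2 = 625 ≡ 16 (mod 29)
16^128 ≡ 16^2 = 256 ≡ 24 (mod 29)
16^256 ≡ 24^2 = 576 ≡ 25 (mod 29)
16^512 ≡ 25^2 = 625 ≡ 16 (mod 29)
16^627 = 16^512 * 16^64 * 16^32 * 16^16 * 16^2 * 16^1 ≡ 16 * 16 * 25 * 24 * 24 * 16 (mod 29).
Accumulate the product:
16 * 16 = 256 ≡ 24
24 * 25 = 600 ≡ 20
20 * 24 = 480 ≡ 16
16 * 24 = 384 ≡ 7
7 * 16 = 112 ≡ 25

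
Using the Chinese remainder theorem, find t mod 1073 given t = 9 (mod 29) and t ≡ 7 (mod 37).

29⁻¹ mod 37: 29·23 ≡ 1 (mod 37), so 29⁻¹ ≡ 23.
t = 9 + 29·((7 − 9)·23 mod 37) = 9 + 29·28 = 821.

821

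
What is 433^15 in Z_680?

457

Compute successive squares:
15 in binary is 1111, i.e. 15 = 8 + 4 + 2 + 1.
433^1 ≡ 433 (mod 680)
433^2 ≡ 433^2 = 187489 ≡ 489 (mod 680)
433^4 ≡ 489^2 = 239121 ≡ 441 (mod 680)
433^8 ≡ 441^2 = 194481 ≡ 1 (mod 680)
433^15 = 433^8 * 433^4 * 433^2 * 433^1 ≡ 1 * 441 * 489 * 433 (mod 680).
Accumulate the product:
1 * 441 = 441
441 * 489 = 215649 ≡ 89
89 * 433 = 38537 ≡ 457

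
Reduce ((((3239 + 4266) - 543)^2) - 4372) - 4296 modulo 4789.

3239 + 4266 = 7505 ≡ 2716 (mod 4789)
2716 - 543 = 2173
(2173)^2 ≡ 4764 (mod 4789)
4764 - 4372 = 392
392 - 4296 = -3904 ≡ 885 (mod 4789)

885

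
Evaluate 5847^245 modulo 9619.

Compute successive squares:
245 in binary is 11110101, i.e. 245 = 128 + 64 + 32 + 16 + 4 + 1.
5847^1 ≡ 5847 (mod 9619)
5847^2 ≡ 5847^2 = 34187409 ≡ 1483 (mod 9619)
5847^4 ≡ 1483^2 = 2199289 ≡ 6157 (mod 9619)
5847^8 ≡ 6157^2 = 37908649 ≡ 170 (mod 9619)
5847^16 ≡ 170^2 = 28900 ≡ 43 (mod 9619)
5847^32 ≡ 43^2 = 1849 (mod 9619)
5847^64 ≡ 1849^2 = 3418801 ≡ 4056 (mod 9619)
5847^128 ≡ 4056^2 = 16451136 ≡ 2646 (mod 9619)
5847^245 = 5847^128 * 5847^64 * 5847^32 * 5847^16 * 5847^4 * 5847^1 ≡ 2646 * 4056 * 1849 * 43 * 6157 * 5847 (mod 9619).
Accumulate the product:
2646 * 4056 = 10732176 ≡ 6991
6991 * 1849 = 12926359 ≡ 8042
8042 * 43 = 345806 ≡ 9141
9141 * 6157 = 56281137 ≡ 368
368 * 5847 = 2151696 ≡ 6659

6659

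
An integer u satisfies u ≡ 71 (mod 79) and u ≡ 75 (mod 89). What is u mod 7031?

4258

79⁻¹ mod 89: 79*80 ≡ 1 (mod 89), so 79⁻¹ ≡ 80.
u = 71 + 79*((75 − 71)*80 mod 89) = 71 + 79*53 = 4258.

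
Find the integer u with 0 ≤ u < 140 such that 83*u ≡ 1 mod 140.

27

140 = 1*83 + 57
83 = 1*57 + 26
57 = 2*26 + 5
26 = 5*5 + 1
5 = 5*1 + 0
gcd(83, 140) = 1, so the inverse exists.
Back-substitute for 1:
1 = 1*26 − 5*5
  = −5*57 + 11*26
  = 11*83 − 16*57
  = −16*140 + 27*83
So 83⁻¹ ≡ 27 (mod 140).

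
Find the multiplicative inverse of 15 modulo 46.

46 = 3*15 + 1
15 = 15*1 + 0
gcd(15, 46) = 1, so the inverse exists.
Bézout: 1 = 1*46 − 3*15.
So 15⁻¹ ≡ −3 ≡ 43 (mod 46).

43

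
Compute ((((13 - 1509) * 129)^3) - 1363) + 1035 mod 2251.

13 - 1509 = -1496 ≡ 755 (mod 2251)
755 * 129 = 97395 ≡ 602 (mod 2251)
(602)^3 ≡ 288 (mod 2251)
288 - 1363 = -1075 ≡ 1176 (mod 2251)
1176 + 1035 = 2211

2211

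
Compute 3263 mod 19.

3263 = 171·19 + 14, so 3263 ≡ 14 (mod 19).

14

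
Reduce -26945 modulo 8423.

6747

-26945 = -4*8423 + 6747, so -26945 ≡ 6747 (mod 8423).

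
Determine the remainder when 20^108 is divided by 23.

Compute successive squares:
20^1 ≡ 20 (mod 23)
20^2 ≡ 20^2 = 400 ≡ 9 (mod 23)
20^4 ≡ 9^2 = 81 ≡ 12 (mod 23)
20^8 ≡ 12^2 = 144 ≡ 6 (mod 23)
20^16 ≡ 6^2 = 36 ≡ 13 (mod 23)
20^32 ≡ 13^2 = 169 ≡ 8 (mod 23)
20^64 ≡ 8^2 = 64 ≡ 18 (mod 23)
20^108 = 20^64 · 20^32 · 20^8 · 20^4 ≡ 18 · 8 · 6 · 12 (mod 23).
Accumulate the product:
18 · 8 = 144 ≡ 6
6 · 6 = 36 ≡ 13
13 · 12 = 156 ≡ 18

18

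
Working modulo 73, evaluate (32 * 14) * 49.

52

32 * 14 = 448 ≡ 10 (mod 73)
10 * 49 = 490 ≡ 52 (mod 73)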